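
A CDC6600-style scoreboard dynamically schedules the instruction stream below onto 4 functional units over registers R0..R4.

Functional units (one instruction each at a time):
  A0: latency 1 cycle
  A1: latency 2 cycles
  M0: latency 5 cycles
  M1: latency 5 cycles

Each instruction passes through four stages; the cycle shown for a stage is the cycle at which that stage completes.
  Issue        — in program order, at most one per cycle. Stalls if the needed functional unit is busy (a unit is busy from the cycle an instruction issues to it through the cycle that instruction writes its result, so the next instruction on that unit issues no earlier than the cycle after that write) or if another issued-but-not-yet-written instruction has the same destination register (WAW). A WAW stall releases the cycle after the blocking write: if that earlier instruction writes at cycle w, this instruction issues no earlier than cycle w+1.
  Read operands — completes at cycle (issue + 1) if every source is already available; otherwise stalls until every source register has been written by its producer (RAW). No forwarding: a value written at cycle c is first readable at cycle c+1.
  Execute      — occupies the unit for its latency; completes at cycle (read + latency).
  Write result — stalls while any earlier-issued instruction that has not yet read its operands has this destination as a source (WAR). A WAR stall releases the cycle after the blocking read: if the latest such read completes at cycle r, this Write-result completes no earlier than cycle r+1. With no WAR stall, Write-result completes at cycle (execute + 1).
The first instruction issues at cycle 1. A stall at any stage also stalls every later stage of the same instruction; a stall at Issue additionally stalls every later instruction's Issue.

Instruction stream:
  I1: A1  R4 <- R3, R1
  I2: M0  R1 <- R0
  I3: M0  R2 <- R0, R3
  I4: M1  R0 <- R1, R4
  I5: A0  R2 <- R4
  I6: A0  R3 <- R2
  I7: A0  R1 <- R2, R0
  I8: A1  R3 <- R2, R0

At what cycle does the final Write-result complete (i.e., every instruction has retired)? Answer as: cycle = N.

I1: IS=1 RO=2 EX=4 WR=5
I2: IS=2 RO=3 EX=8 WR=9
I3: IS=10 RO=11 EX=16 WR=17  [struct: M0 busy until I2 writes@9]
I4: IS=11 RO=12 EX=17 WR=18
I5: IS=18 RO=19 EX=20 WR=21  [WAW R2: wait I3 write@17]
I6: IS=22 RO=23 EX=24 WR=25  [struct: A0 busy until I5 writes@21]
I7: IS=26 RO=27 EX=28 WR=29  [struct: A0 busy until I6 writes@25]
I8: IS=27 RO=28 EX=30 WR=31

cycle = 31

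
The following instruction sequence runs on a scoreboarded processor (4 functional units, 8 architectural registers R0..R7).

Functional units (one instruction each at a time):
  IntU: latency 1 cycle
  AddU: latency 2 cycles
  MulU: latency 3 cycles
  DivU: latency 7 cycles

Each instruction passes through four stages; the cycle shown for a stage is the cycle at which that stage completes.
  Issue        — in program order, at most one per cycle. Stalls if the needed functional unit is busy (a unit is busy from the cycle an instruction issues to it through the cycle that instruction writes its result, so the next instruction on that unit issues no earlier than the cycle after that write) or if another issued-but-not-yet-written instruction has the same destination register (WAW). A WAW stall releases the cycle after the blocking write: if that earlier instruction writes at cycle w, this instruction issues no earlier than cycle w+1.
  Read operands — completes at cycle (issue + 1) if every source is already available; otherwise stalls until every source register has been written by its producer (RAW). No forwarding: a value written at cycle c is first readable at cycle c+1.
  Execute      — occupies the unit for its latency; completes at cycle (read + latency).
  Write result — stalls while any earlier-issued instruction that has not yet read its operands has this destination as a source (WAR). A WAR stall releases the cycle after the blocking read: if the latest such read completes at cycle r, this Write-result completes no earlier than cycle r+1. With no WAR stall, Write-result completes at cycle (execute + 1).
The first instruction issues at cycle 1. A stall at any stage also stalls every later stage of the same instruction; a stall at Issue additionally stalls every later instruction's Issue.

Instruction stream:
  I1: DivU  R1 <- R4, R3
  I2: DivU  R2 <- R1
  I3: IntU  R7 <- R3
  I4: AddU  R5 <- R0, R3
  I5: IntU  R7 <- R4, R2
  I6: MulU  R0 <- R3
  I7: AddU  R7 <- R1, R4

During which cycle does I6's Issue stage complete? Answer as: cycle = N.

cycle = 17

c1: I1 dispatched to DivU
c2: I1 operands ready
c9: I1 complete
c10: R1←I1
c11: I2 dispatched to DivU
c12: I2 operands ready; I3 dispatched to IntU
c13: I3 operands ready; I4 dispatched to AddU
c14: I3 complete; I4 operands ready
c15: R7←I3
c16: I4 complete; I5 dispatched to IntU
c17: R5←I4; I6 dispatched to MulU
c18: I6 operands ready
c19: I2 complete
c20: R2←I2
c21: I5 operands ready; I6 complete
c22: I5 complete; R0←I6
c23: R7←I5
c24: I7 dispatched to AddU
c25: I7 operands ready
c27: I7 complete
c28: R7←I7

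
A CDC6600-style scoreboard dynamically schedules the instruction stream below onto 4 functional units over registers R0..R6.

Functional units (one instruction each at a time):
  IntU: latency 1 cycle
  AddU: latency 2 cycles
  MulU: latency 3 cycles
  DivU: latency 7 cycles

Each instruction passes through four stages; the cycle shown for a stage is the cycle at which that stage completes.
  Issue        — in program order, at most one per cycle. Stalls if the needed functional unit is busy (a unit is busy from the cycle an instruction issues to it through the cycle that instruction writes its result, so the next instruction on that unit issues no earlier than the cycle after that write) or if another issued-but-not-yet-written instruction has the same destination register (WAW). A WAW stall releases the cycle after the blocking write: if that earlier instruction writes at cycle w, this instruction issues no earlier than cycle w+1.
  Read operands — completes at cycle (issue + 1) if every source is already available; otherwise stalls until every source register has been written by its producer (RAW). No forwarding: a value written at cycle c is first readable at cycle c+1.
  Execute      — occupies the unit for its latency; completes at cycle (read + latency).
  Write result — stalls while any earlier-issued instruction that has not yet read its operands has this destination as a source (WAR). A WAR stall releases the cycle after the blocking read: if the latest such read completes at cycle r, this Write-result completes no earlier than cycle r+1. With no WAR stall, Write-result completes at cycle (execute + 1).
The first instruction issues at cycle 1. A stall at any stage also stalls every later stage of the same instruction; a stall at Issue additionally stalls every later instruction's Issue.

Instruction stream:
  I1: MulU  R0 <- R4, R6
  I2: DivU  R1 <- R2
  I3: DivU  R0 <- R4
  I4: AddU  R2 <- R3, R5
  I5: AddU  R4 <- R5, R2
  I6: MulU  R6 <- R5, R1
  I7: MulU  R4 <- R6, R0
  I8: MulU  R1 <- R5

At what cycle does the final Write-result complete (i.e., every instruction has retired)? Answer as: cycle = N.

t=1  issue I1 (MulU)
t=2  I1 read-ops · issue I2 (DivU)
t=3  I2 read-ops
t=5  I1 finished on MulU
t=6  I1→R0
t=10  I2 finished on DivU
t=11  I2→R1
t=12  issue I3 (DivU)
t=13  I3 read-ops · issue I4 (AddU)
t=14  I4 read-ops
t=16  I4 finished on AddU
t=17  I4→R2
t=18  issue I5 (AddU)
t=19  I5 read-ops · issue I6 (MulU)
t=20  I3 finished on DivU · I6 read-ops
t=21  I3→R0 · I5 finished on AddU
t=22  I5→R4
t=23  I6 finished on MulU
t=24  I6→R6
t=25  issue I7 (MulU)
t=26  I7 read-ops
t=29  I7 finished on MulU
t=30  I7→R4
t=31  issue I8 (MulU)
t=32  I8 read-ops
t=35  I8 finished on MulU
t=36  I8→R1

cycle = 36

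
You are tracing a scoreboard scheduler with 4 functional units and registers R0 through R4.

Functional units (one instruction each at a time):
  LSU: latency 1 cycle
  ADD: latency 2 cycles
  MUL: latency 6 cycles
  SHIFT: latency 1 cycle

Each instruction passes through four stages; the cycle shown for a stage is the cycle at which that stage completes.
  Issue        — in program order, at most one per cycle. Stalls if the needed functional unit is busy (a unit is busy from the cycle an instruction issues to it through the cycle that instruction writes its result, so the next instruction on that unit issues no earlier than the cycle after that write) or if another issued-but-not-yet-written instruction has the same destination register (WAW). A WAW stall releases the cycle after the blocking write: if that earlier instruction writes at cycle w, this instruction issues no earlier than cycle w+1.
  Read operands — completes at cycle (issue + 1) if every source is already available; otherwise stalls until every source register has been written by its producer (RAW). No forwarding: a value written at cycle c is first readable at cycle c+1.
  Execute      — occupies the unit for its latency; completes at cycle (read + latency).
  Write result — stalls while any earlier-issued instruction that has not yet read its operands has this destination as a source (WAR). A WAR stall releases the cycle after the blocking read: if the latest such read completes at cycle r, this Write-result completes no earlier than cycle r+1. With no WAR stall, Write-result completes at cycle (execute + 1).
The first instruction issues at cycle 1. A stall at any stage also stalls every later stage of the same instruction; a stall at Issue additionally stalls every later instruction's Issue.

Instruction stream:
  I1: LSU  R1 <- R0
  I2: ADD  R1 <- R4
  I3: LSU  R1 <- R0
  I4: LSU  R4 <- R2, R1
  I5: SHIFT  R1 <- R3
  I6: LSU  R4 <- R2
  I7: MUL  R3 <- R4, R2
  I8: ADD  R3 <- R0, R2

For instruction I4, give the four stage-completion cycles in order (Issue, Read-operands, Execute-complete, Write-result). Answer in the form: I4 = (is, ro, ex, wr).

I4 = (14, 15, 16, 17)

[I1] 1/2/3/4
[I2] 5/6/8/9  (WAW R1: wait I1 write@4)
[I3] 10/11/12/13  (WAW R1: wait I2 write@9)
[I4] 14/15/16/17  (struct: LSU busy until I3 writes@13)
[I5] 15/16/17/18
[I6] 18/19/20/21  (struct: LSU busy until I4 writes@17)
[I7] 19/22/28/29  (RAW R4: wait I6 write@21)
[I8] 30/31/33/34  (WAW R3: wait I7 write@29)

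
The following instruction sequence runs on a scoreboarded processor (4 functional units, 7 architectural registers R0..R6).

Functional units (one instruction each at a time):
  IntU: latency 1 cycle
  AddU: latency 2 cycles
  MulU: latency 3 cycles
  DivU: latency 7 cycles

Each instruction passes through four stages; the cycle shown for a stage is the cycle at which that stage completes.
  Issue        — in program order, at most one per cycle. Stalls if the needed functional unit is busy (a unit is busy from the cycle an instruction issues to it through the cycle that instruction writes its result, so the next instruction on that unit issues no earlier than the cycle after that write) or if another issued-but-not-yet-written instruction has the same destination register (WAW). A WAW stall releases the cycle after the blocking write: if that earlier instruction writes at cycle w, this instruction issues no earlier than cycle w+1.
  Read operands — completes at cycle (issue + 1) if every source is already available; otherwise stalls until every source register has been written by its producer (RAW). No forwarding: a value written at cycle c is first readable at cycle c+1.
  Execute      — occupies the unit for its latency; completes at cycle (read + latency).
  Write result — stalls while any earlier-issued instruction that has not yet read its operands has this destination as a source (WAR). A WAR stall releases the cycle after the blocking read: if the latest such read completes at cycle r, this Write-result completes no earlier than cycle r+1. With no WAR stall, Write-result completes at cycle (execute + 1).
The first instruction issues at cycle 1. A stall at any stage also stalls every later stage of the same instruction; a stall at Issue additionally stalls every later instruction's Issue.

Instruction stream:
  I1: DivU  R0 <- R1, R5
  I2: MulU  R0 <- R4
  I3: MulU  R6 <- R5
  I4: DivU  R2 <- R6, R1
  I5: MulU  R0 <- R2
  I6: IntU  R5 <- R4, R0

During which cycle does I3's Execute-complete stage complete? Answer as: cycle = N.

cycle = 21

1) issue 1, read 2, done 9, write 10
2) issue 11, read 12, done 15, write 16  <WAW R0: wait I1 write@10>
3) issue 17, read 18, done 21, write 22  <struct: MulU busy until I2 writes@16>
4) issue 18, read 23, done 30, write 31  <RAW R6: wait I3 write@22>
5) issue 23, read 32, done 35, write 36  <struct: MulU busy until I3 writes@22 / RAW R2: wait I4 write@31>
6) issue 24, read 37, done 38, write 39  <RAW R0: wait I5 write@36>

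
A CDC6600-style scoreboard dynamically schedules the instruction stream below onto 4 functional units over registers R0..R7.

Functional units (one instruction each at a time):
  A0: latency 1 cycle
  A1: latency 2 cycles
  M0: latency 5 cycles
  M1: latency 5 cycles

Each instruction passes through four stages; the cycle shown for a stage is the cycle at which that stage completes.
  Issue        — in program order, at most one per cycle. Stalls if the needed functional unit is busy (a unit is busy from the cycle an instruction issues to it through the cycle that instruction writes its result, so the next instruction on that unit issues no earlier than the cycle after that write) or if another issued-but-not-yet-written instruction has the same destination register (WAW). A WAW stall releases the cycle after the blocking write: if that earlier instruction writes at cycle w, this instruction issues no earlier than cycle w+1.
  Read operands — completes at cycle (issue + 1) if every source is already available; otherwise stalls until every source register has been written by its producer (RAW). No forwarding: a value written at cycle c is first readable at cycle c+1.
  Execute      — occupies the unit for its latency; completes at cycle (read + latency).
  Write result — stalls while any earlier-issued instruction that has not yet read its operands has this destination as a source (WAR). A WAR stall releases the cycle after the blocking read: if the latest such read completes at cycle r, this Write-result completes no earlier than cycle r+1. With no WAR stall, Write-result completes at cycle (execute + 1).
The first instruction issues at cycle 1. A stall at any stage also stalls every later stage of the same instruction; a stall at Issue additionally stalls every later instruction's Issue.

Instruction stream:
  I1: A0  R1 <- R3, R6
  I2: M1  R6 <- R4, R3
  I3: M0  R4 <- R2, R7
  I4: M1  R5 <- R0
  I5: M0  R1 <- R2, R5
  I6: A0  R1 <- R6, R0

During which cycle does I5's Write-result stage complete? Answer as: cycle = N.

c1: I1 dispatched to A0
c2: I1 operands ready; I2 dispatched to M1
c3: I1 complete; I2 operands ready; I3 dispatched to M0
c4: R1←I1; I3 operands ready
c8: I2 complete
c9: R6←I2; I3 complete
c10: R4←I3; I4 dispatched to M1
c11: I4 operands ready; I5 dispatched to M0
c16: I4 complete
c17: R5←I4
c18: I5 operands ready
c23: I5 complete
c24: R1←I5
c25: I6 dispatched to A0
c26: I6 operands ready
c27: I6 complete
c28: R1←I6

cycle = 24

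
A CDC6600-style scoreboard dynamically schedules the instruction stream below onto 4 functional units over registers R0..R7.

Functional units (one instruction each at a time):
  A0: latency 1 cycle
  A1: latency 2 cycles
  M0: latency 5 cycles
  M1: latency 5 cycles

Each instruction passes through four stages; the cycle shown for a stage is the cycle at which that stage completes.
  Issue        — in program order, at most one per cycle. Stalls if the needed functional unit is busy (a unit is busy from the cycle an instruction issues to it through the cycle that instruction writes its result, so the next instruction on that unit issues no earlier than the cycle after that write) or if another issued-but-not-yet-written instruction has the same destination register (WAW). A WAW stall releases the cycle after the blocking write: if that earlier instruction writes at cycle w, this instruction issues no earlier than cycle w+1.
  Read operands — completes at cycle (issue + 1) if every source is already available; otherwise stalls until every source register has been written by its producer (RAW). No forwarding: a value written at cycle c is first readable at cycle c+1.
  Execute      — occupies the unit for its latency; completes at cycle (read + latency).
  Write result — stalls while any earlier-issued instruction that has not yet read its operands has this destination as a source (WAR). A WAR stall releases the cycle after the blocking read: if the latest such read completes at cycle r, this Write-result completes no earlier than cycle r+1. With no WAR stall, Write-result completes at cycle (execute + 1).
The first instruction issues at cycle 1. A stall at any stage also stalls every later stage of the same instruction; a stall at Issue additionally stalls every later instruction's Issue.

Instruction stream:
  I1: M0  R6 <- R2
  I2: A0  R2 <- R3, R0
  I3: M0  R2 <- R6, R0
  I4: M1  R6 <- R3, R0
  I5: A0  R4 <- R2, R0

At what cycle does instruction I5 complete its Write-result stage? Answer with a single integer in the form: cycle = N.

cycle = 19

[I1] 1/2/7/8
[I2] 2/3/4/5
[I3] 9/10/15/16  (struct: M0 busy until I1 writes@8)
[I4] 10/11/16/17
[I5] 11/17/18/19  (RAW R2: wait I3 write@16)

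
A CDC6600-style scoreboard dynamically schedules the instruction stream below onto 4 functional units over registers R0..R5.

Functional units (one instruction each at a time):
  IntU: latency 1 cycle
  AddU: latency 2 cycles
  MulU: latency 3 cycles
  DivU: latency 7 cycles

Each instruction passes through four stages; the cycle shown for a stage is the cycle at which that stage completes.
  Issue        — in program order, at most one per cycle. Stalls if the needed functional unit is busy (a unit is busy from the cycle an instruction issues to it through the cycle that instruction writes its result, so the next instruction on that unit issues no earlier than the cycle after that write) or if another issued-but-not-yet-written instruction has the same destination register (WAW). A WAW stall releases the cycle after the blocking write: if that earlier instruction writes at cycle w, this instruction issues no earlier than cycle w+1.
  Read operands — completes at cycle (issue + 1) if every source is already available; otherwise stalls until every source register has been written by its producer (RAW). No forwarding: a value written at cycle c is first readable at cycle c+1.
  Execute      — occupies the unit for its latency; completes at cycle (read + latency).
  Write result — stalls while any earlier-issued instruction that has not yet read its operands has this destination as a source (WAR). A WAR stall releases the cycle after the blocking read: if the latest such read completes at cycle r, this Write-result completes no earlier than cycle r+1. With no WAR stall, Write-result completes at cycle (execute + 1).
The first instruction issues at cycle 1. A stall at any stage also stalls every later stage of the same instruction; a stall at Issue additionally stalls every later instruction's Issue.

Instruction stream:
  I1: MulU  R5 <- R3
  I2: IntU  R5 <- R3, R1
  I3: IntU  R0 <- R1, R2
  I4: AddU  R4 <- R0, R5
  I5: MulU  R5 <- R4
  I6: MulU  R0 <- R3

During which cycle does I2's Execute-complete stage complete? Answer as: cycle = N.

c1: I1 dispatched to MulU
c2: I1 operands ready
c5: I1 complete
c6: R5←I1
c7: I2 dispatched to IntU
c8: I2 operands ready
c9: I2 complete
c10: R5←I2
c11: I3 dispatched to IntU
c12: I3 operands ready; I4 dispatched to AddU
c13: I3 complete; I5 dispatched to MulU
c14: R0←I3
c15: I4 operands ready
c17: I4 complete
c18: R4←I4
c19: I5 operands ready
c22: I5 complete
c23: R5←I5
c24: I6 dispatched to MulU
c25: I6 operands ready
c28: I6 complete
c29: R0←I6

cycle = 9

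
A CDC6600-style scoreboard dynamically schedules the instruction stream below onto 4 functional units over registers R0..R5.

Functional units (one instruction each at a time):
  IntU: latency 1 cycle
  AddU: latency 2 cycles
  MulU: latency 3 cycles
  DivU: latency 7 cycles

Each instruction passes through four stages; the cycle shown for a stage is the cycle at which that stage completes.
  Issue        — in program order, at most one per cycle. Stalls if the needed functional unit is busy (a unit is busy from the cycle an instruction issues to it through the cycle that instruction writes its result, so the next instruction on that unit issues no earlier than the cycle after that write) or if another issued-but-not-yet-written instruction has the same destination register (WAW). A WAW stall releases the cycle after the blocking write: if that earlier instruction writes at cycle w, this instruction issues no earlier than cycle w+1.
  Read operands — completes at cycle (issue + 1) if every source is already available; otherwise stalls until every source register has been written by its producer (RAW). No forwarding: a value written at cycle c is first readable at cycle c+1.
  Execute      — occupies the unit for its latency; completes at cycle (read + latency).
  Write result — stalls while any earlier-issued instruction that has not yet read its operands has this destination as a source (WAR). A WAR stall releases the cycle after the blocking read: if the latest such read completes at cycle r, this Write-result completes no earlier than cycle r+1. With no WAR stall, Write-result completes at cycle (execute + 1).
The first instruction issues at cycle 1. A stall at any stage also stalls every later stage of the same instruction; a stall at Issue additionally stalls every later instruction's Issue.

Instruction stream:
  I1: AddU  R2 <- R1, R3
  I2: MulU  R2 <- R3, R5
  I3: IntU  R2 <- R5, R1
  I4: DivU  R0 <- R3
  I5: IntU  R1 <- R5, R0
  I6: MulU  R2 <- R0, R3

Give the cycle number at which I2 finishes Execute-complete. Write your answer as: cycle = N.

cycle = 10

[1] I1 issues→AddU
[2] I1 reads
[4] I1 exec-done
[5] I1 writes R2
[6] I2 issues→MulU
[7] I2 reads
[10] I2 exec-done
[11] I2 writes R2
[12] I3 issues→IntU
[13] I3 reads | I4 issues→DivU
[14] I3 exec-done | I4 reads
[15] I3 writes R2
[16] I5 issues→IntU
[17] I6 issues→MulU
[21] I4 exec-done
[22] I4 writes R0
[23] I5 reads | I6 reads
[24] I5 exec-done
[25] I5 writes R1
[26] I6 exec-done
[27] I6 writes R2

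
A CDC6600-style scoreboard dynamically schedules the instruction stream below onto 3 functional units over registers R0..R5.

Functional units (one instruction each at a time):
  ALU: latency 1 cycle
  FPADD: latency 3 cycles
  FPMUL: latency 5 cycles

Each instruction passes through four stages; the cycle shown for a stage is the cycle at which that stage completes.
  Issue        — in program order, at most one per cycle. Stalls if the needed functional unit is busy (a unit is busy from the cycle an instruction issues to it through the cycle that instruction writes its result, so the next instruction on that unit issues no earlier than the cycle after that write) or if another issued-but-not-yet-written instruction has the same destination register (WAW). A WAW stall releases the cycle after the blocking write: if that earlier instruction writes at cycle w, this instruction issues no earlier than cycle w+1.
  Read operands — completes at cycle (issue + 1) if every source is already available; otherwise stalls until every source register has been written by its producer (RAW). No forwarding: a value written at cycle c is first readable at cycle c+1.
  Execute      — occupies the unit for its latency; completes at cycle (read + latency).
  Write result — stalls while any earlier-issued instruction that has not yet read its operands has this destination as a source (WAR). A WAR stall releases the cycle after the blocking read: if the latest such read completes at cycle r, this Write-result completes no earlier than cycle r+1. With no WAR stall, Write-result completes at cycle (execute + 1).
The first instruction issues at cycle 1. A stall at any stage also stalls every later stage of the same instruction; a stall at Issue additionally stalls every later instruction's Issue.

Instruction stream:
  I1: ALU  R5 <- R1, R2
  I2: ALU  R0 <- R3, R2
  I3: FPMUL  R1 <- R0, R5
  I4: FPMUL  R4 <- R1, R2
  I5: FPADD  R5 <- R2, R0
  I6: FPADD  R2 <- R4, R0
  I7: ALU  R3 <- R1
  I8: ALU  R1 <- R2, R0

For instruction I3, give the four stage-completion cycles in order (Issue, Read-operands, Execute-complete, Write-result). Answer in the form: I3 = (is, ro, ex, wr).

c1: I1 dispatched to ALU
c2: I1 operands ready
c3: I1 complete
c4: R5←I1
c5: I2 dispatched to ALU
c6: I2 operands ready; I3 dispatched to FPMUL
c7: I2 complete
c8: R0←I2
c9: I3 operands ready
c14: I3 complete
c15: R1←I3
c16: I4 dispatched to FPMUL
c17: I4 operands ready; I5 dispatched to FPADD
c18: I5 operands ready
c21: I5 complete
c22: I4 complete; R5←I5
c23: R4←I4; I6 dispatched to FPADD
c24: I6 operands ready; I7 dispatched to ALU
c25: I7 operands ready
c26: I7 complete
c27: I6 complete; R3←I7
c28: R2←I6; I8 dispatched to ALU
c29: I8 operands ready
c30: I8 complete
c31: R1←I8

I3 = (6, 9, 14, 15)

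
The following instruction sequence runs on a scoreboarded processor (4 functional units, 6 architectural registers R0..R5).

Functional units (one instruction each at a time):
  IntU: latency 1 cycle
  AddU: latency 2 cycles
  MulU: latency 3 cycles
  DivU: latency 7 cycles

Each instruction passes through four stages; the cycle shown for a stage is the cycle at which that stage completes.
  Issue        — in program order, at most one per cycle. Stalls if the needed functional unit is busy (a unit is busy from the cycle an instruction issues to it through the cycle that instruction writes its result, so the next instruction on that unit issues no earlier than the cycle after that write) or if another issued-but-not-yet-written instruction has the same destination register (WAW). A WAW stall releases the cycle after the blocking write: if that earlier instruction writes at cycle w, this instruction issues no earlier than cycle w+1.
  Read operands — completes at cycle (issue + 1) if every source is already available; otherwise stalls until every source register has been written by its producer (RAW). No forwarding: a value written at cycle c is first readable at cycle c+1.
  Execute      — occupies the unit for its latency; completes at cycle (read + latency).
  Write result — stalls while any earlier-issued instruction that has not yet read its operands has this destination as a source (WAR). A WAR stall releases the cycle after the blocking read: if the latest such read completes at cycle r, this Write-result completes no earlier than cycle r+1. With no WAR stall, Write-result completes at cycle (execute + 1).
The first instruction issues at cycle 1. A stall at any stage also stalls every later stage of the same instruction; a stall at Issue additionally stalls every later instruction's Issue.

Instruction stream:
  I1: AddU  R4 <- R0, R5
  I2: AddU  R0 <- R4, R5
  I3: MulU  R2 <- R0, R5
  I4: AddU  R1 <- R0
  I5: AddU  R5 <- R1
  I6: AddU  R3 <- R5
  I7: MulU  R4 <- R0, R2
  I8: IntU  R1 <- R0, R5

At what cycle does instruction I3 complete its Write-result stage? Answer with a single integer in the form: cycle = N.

cycle = 15

t=1  I1 issues→AddU
t=2  I1 reads
t=4  I1 exec-done
t=5  I1 writes R4
t=6  I2 issues→AddU
t=7  I2 reads, I3 issues→MulU
t=9  I2 exec-done
t=10  I2 writes R0
t=11  I3 reads, I4 issues→AddU
t=12  I4 reads
t=14  I3 exec-done, I4 exec-done
t=15  I3 writes R2, I4 writes R1
t=16  I5 issues→AddU
t=17  I5 reads
t=19  I5 exec-done
t=20  I5 writes R5
t=21  I6 issues→AddU
t=22  I6 reads, I7 issues→MulU
t=23  I7 reads, I8 issues→IntU
t=24  I6 exec-done, I8 reads
t=25  I6 writes R3, I8 exec-done
t=26  I7 exec-done, I8 writes R1
t=27  I7 writes R4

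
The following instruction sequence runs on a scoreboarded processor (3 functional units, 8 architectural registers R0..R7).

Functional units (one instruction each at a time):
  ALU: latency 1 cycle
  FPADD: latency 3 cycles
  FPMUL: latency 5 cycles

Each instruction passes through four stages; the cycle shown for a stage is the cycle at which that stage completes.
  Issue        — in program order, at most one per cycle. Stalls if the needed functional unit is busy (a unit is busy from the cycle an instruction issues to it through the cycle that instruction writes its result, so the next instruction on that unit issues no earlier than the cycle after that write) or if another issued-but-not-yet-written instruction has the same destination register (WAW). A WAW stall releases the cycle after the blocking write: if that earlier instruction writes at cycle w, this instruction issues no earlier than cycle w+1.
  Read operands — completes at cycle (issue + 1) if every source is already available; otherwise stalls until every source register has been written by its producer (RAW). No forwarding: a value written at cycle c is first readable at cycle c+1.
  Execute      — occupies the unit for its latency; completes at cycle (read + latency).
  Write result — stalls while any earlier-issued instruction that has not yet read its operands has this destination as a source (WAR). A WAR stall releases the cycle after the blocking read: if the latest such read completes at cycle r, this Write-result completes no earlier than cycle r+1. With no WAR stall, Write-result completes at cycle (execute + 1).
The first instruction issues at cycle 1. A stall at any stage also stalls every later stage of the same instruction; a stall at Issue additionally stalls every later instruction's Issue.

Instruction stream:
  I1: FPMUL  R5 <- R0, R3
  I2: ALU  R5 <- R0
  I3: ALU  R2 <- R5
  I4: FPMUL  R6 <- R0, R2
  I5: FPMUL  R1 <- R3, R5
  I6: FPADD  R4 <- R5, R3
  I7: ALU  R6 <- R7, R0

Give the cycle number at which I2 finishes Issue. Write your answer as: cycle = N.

[1] I1 dispatched to FPMUL
[2] I1 operands ready
[7] I1 complete
[8] R5←I1
[9] I2 dispatched to ALU
[10] I2 operands ready
[11] I2 complete
[12] R5←I2
[13] I3 dispatched to ALU
[14] I3 operands ready; I4 dispatched to FPMUL
[15] I3 complete
[16] R2←I3
[17] I4 operands ready
[22] I4 complete
[23] R6←I4
[24] I5 dispatched to FPMUL
[25] I5 operands ready; I6 dispatched to FPADD
[26] I6 operands ready; I7 dispatched to ALU
[27] I7 operands ready
[28] I7 complete
[29] I6 complete; R6←I7
[30] I5 complete; R4←I6
[31] R1←I5

cycle = 9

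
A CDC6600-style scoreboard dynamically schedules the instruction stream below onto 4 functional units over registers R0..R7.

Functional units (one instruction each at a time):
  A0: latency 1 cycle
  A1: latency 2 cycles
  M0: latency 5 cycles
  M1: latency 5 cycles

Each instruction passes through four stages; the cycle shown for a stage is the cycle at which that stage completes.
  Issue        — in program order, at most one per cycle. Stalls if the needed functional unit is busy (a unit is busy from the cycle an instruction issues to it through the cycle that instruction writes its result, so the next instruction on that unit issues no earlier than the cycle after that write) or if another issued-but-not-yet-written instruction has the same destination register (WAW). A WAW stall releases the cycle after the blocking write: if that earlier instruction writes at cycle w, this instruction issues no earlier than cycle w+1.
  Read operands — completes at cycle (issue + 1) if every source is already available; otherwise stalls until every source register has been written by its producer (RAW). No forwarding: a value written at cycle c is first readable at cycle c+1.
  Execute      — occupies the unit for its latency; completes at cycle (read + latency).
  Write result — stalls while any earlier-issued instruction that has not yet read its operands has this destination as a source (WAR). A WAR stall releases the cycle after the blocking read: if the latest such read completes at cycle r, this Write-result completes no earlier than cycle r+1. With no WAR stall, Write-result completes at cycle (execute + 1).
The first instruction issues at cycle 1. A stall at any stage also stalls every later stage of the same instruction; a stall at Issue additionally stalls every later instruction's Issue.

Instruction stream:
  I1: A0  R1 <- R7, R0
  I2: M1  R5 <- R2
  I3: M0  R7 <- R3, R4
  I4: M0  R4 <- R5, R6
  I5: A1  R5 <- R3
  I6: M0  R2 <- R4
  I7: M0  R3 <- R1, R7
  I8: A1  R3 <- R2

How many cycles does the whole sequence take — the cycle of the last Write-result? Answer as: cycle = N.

cycle = 39

[1] I1 issues→A0
[2] I1 reads · I2 issues→M1
[3] I1 exec-done · I2 reads · I3 issues→M0
[4] I1 writes R1 · I3 reads
[8] I2 exec-done
[9] I2 writes R5 · I3 exec-done
[10] I3 writes R7
[11] I4 issues→M0
[12] I4 reads · I5 issues→A1
[13] I5 reads
[15] I5 exec-done
[16] I5 writes R5
[17] I4 exec-done
[18] I4 writes R4
[19] I6 issues→M0
[20] I6 reads
[25] I6 exec-done
[26] I6 writes R2
[27] I7 issues→M0
[28] I7 reads
[33] I7 exec-done
[34] I7 writes R3
[35] I8 issues→A1
[36] I8 reads
[38] I8 exec-done
[39] I8 writes R3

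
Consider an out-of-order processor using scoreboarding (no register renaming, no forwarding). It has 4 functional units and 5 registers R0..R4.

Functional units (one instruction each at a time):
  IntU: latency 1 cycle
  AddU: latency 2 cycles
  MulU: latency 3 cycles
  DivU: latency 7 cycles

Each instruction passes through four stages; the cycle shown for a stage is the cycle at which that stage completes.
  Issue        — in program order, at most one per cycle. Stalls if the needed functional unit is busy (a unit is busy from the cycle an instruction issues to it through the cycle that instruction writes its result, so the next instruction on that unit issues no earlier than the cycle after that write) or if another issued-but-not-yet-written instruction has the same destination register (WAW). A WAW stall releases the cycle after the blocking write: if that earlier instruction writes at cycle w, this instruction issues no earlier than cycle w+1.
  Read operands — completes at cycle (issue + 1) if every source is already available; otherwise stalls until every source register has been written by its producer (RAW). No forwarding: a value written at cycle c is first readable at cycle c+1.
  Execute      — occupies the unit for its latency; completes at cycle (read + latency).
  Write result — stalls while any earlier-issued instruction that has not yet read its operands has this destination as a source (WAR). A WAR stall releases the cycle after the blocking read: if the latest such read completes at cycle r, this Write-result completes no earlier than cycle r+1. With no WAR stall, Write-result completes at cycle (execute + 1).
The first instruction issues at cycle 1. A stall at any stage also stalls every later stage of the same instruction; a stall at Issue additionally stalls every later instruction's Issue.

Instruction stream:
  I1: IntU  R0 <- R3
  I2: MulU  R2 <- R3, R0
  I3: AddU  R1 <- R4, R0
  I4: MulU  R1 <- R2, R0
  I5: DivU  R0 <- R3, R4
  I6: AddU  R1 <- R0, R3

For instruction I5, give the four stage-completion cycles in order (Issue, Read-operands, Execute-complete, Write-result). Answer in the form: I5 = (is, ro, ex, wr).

I5 = (11, 12, 19, 20)

t=1  I1→IntU
t=2  I1 RO · I2→MulU
t=3  I1 EX · I3→AddU
t=4  I1 WR R0
t=5  I2 RO · I3 RO
t=7  I3 EX
t=8  I2 EX · I3 WR R1
t=9  I2 WR R2
t=10  I4→MulU
t=11  I4 RO · I5→DivU
t=12  I5 RO
t=14  I4 EX
t=15  I4 WR R1
t=16  I6→AddU
t=19  I5 EX
t=20  I5 WR R0
t=21  I6 RO
t=23  I6 EX
t=24  I6 WR R1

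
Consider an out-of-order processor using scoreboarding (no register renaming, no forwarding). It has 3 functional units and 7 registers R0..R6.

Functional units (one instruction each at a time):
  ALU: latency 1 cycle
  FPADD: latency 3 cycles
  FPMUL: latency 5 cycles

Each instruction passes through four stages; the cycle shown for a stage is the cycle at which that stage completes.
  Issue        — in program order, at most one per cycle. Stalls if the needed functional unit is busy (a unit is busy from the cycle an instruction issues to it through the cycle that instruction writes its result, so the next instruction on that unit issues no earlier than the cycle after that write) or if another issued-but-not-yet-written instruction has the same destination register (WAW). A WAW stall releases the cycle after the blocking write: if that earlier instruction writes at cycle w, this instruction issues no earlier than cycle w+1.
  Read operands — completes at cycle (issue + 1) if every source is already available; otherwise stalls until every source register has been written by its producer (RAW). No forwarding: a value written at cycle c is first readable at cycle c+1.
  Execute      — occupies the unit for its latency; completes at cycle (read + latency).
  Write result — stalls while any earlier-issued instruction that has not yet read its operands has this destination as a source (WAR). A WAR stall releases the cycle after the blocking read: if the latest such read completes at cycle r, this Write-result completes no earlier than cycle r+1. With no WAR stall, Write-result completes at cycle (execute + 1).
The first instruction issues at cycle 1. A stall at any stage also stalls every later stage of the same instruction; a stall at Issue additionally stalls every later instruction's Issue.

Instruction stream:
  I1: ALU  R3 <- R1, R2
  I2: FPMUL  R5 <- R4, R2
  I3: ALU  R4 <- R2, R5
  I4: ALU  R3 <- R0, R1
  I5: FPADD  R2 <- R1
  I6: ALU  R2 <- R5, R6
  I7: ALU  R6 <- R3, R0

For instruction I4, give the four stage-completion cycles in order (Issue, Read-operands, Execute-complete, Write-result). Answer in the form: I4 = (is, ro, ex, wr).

I4 = (13, 14, 15, 16)

1) issue 1, read 2, done 3, write 4
2) issue 2, read 3, done 8, write 9
3) issue 5, read 10, done 11, write 12  <struct: ALU busy until I1 writes@4 / RAW R5: wait I2 write@9>
4) issue 13, read 14, done 15, write 16  <struct: ALU busy until I3 writes@12>
5) issue 14, read 15, done 18, write 19
6) issue 20, read 21, done 22, write 23  <WAW R2: wait I5 write@19>
7) issue 24, read 25, done 26, write 27  <struct: ALU busy until I6 writes@23>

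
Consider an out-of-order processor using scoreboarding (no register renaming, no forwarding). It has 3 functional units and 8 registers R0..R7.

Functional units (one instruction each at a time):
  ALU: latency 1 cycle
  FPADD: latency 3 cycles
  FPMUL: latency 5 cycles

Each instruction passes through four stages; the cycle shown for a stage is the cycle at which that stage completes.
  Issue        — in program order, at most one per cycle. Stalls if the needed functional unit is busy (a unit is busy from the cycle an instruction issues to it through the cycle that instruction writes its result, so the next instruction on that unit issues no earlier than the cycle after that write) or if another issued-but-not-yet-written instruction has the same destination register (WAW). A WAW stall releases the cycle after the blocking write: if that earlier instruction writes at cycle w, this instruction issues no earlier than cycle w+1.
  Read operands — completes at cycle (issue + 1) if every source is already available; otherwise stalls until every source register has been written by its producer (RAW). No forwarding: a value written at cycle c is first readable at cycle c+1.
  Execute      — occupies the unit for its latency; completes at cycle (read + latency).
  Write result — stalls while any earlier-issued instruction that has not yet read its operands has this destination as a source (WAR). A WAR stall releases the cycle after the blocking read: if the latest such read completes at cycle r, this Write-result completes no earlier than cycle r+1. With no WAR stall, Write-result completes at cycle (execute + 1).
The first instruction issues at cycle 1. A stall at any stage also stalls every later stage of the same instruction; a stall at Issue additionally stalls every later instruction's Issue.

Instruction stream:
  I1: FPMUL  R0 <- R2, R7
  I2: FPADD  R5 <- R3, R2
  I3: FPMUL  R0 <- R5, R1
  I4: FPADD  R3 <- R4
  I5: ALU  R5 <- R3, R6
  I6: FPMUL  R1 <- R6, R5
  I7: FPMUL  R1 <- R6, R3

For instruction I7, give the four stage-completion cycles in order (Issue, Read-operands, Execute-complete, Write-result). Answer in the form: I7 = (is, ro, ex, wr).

c1: I1 issues→FPMUL
c2: I1 reads · I2 issues→FPADD
c3: I2 reads
c6: I2 exec-done
c7: I1 exec-done · I2 writes R5
c8: I1 writes R0
c9: I3 issues→FPMUL
c10: I3 reads · I4 issues→FPADD
c11: I4 reads · I5 issues→ALU
c14: I4 exec-done
c15: I3 exec-done · I4 writes R3
c16: I3 writes R0 · I5 reads
c17: I5 exec-done · I6 issues→FPMUL
c18: I5 writes R5
c19: I6 reads
c24: I6 exec-done
c25: I6 writes R1
c26: I7 issues→FPMUL
c27: I7 reads
c32: I7 exec-done
c33: I7 writes R1

I7 = (26, 27, 32, 33)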